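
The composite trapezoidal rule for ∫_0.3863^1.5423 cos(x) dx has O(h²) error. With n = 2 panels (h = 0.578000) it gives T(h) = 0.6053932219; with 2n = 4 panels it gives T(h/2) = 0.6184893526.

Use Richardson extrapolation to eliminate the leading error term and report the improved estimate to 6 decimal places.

0.622855

With r = 2 the leading error scales as h^2, so the weight is 2^2 = 4.
4×0.6184893526 = 2.4739574104; 2.4739574104 − 0.6053932219 = 1.8685641885
(4×0.6184893526 − 0.6053932219)/(4 − 1) = 0.6228547295
Correction |R − A(h/2)| = 4.365e-03; gap |A(h/2) − A(h)| = 1.310e-02.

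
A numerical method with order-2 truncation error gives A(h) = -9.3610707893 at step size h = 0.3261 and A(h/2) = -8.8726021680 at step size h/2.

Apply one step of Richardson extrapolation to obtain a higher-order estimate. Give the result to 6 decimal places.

r = 2: numerator weight 4, denominator 3.
Top: 4(-8.8726021680) − (-9.3610707893) = -26.1293378827
Divide by 2^2 − 1 = 3.
Extrapolated: (-26.1293378827) / 3 = -8.7097792942
Shift from A(h/2): +0.1628228738.

-8.709779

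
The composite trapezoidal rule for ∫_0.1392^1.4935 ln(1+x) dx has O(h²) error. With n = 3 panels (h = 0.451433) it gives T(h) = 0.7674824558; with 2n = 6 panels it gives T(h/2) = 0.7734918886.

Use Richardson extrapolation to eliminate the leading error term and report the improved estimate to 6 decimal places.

0.775495

r = 2: numerator weight 4, denominator 3.
2^2*A(h/2) = 3.0939675544; minus A(h) gives 2.3264850986.
Divide by 2^2 − 1 = 3.
2.3264850986 ÷ 3 = 0.7754950329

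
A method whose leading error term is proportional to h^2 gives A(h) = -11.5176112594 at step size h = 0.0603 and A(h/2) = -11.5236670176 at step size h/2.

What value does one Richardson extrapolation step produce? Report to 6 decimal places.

-11.525686

The method has order 2: 2^2 = 4.
Weighted: (-46.0946680704) − (-11.5176112594) = -34.5770568110
Denominator 4 − 1 = 3.
Extrapolated: (-34.5770568110) / 3 = -11.5256856037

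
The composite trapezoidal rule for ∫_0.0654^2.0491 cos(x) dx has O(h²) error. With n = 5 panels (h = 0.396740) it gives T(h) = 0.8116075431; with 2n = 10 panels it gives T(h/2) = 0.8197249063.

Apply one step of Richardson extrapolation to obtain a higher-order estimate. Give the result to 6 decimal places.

r = 2: numerator weight 4, denominator 3.
4*0.8197249063 = 3.2788996252; 3.2788996252 − 0.8116075431 = 2.4672920821
(4*0.8197249063 − 0.8116075431)/(4 − 1) = 0.8224306940

0.822431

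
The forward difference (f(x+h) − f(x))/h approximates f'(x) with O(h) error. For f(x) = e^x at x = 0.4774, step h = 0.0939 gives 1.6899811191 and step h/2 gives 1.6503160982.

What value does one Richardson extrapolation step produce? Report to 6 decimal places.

r = 1: numerator weight 2, denominator 1.
2·1.6503160982 = 3.3006321964; subtract 1.6899811191 → 1.6106510773
Extrapolated: 1.6106510773 / 1 = 1.6106510773

1.610651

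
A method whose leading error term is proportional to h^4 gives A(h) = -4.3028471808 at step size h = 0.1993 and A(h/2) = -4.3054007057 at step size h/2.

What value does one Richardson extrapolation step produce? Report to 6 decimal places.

-4.305571

Leading term ∝ h^4; use weight 16 = 2^4.
16·(-4.3054007057) = -68.8864112912; subtract (-4.3028471808) → -64.5835641104
(16·(-4.3054007057) − (-4.3028471808))/(16 − 1) = -4.3055709407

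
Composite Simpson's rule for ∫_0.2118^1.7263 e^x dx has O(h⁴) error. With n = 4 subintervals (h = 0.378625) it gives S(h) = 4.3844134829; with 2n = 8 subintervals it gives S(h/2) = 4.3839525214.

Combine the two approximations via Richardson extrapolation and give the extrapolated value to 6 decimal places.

r = 4, so 2^r = 16.
Weighted: 70.1432403424 − 4.3844134829 = 65.7588268595
(16 × 4.3839525214 − 4.3844134829)/(16 − 1) = 4.3839217906

4.383922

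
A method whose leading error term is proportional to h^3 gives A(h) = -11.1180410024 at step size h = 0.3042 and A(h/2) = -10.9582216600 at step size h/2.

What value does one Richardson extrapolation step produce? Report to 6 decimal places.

-10.935390

r = 3, so 2^r = 8.
8·(-10.9582216600) = -87.6657732800; (-87.6657732800) − (-11.1180410024) = -76.5477322776
Denominator 8 − 1 = 7.
So the Richardson estimate is -10.9353903254.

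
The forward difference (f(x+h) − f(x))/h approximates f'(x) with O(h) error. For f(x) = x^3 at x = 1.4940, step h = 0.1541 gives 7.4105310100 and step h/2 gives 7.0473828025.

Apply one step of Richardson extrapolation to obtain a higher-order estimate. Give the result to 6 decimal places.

r = 1: numerator weight 2, denominator 1.
A(h/2) − A(h) = 7.0473828025 − 7.4105310100 = -0.3631482075
Correction (A(h/2) − A(h))/(2 − 1) = (-0.3631482075)/1 = -0.3631482075
R = A(h/2) + (A(h/2) − A(h))/1 = 7.0473828025 − 0.3631482075 = 6.6842345950

6.684235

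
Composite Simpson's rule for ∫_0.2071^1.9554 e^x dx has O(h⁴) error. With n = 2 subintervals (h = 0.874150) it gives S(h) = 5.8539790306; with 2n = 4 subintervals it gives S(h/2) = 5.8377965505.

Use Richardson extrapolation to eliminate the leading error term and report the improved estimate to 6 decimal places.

5.836718

Leading term ∝ h^4; use weight 16 = 2^4.
Weighted: 93.4047448080 − 5.8539790306 = 87.5507657774
Denominator 16 − 1 = 15.
(16*5.8377965505 − 5.8539790306)/(16 − 1) = 5.8367177185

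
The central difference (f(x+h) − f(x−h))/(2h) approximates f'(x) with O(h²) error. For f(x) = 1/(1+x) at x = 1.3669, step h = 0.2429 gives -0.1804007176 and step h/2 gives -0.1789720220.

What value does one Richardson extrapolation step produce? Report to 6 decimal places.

r = 2, so 2^r = 4.
Weighted: (-0.7158880880) − (-0.1804007176) = -0.5354873704
Divide by 2^2 − 1 = 3.
(-0.5354873704) ÷ 3 = -0.1784957901
Correction |R − A(h/2)| = 4.762e-04; gap |A(h/2) − A(h)| = 1.429e-03.

-0.178496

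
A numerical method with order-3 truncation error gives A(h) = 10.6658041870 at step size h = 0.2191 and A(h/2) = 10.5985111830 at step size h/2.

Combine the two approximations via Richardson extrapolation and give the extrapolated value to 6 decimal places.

10.588898

Order 3 gives 2^r = 8 and 2^r − 1 = 7.
A(h/2) − A(h) = 10.5985111830 − 10.6658041870 = -0.0672930040
Correction (A(h/2) − A(h))/(8 − 1) = (-0.0672930040)/7 = -0.0096132863
R = A(h/2) + (A(h/2) − A(h))/7 = 10.5985111830 − 0.0096132863 = 10.5888978967
Gap between inputs: 6.729e-02; correction applied: −0.0096132863.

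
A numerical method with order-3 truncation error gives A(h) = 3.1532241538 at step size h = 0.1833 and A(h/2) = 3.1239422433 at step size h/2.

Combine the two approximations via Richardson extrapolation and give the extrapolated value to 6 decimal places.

Method order is 3; weight 2^3 = 8.
A(h/2) − A(h) = 3.1239422433 − 3.1532241538 = -0.0292819105
Divide by 2^3 − 1 = 7: (-0.0292819105)/7 = -0.0041831301
R = A(h/2) + (A(h/2) − A(h))/7 = 3.1239422433 − 0.0041831301 = 3.1197591132
Shift from A(h/2): −0.0041831301.

3.119759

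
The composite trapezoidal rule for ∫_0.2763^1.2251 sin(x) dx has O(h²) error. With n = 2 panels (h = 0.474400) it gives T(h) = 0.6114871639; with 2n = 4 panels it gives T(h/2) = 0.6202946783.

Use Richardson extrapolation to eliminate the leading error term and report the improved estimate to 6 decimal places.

With r = 2 the leading error scales as h^2, so the weight is 2^2 = 4.
2^2·A(h/2) = 2.4811787132; minus A(h) gives 1.8696915493.
(4·0.6202946783 − 0.6114871639)/(4 − 1) = 0.6232305164
Gap between inputs: 8.808e-03; correction applied: +0.0029358381.

0.623231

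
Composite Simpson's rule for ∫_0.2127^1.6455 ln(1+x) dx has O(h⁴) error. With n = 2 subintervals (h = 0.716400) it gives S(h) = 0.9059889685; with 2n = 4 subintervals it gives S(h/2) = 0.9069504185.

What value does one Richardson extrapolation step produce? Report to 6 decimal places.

Error is O(h^4); halving h shrinks it by 2^4 = 16.
Numerator 16*A(h/2) − A(h) = 16*0.9069504185 − 0.9059889685 = 13.6052177275
(16*0.9069504185 − 0.9059889685)/(16 − 1) = 0.9070145152
Shift from A(h/2): +0.0000640967.

0.907015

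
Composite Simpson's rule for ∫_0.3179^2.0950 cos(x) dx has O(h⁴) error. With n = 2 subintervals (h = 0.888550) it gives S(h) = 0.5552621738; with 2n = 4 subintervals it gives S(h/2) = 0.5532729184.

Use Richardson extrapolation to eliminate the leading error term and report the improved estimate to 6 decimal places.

r = 4, so 2^r = 16.
16 × 0.5532729184 − 0.5552621738 = 8.2971045206
Denominator 16 − 1 = 15.
8.2971045206 ÷ 15 = 0.5531403014

0.553140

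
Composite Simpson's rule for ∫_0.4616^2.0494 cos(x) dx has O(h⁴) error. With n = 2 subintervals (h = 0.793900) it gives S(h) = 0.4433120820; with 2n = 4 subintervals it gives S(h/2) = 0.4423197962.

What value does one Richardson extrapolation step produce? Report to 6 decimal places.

0.442254

Order 4 gives 2^r = 16 and 2^r − 1 = 15.
Numerator 16·A(h/2) − A(h) = 16·0.4423197962 − 0.4433120820 = 6.6338046572
(16·0.4423197962 − 0.4433120820)/(16 − 1) = 0.4422536438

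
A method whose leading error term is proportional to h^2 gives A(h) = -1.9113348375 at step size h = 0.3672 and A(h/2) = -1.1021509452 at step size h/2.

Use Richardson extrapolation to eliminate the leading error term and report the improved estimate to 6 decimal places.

-0.832423

r = 2: numerator weight 4, denominator 3.
4×(-1.1021509452) = -4.4086037808; (-4.4086037808) − (-1.9113348375) = -2.4972689433
Divide by 2^2 − 1 = 3.
Extrapolated: (-2.4972689433) / 3 = -0.8324229811
Correction |R − A(h/2)| = 2.697e-01; gap |A(h/2) − A(h)| = 8.092e-01.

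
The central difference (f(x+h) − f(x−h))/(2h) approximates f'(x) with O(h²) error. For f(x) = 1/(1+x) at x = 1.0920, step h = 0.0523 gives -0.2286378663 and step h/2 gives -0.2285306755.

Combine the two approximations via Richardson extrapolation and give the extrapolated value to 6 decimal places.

-0.228495

r = 2, so 2^r = 4.
4×(-0.2285306755) = -0.9141227020; (-0.9141227020) − (-0.2286378663) = -0.6854848357
Extrapolated: (-0.6854848357) / 3 = -0.2284949452
Correction |R − A(h/2)| = 3.573e-05; gap |A(h/2) − A(h)| = 1.072e-04.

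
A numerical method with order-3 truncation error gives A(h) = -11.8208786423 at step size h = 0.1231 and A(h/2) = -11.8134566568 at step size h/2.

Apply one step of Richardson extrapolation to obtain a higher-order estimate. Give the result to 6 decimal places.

-11.812396

r = 3: numerator weight 8, denominator 7.
Top: 8(-11.8134566568) − (-11.8208786423) = -82.6867746121
Divide by 2^3 − 1 = 7.
R = (-82.6867746121)/7 = -11.8123963732
Shift from A(h/2): +0.0010602836.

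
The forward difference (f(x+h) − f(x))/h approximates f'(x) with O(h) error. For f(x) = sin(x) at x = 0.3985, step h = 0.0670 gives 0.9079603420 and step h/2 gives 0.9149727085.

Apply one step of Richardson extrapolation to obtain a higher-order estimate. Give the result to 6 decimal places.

0.921985

r = 1, so 2^r = 2.
Top: 2(0.9149727085) − (0.9079603420) = 0.9219850750
R = 0.9219850750/1 = 0.9219850750
Correction |R − A(h/2)| = 7.012e-03; gap |A(h/2) − A(h)| = 7.012e-03.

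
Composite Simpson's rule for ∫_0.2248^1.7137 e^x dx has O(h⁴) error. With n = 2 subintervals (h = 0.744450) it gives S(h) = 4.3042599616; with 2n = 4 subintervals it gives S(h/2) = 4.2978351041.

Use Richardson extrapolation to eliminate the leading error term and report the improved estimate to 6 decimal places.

4.297407

The method has order 4: 2^4 = 16.
Top: 16(4.2978351041) − (4.3042599616) = 64.4611017040
(16*4.2978351041 − 4.3042599616)/(16 − 1) = 4.2974067803
Correction |R − A(h/2)| = 4.283e-04; gap |A(h/2) − A(h)| = 6.425e-03.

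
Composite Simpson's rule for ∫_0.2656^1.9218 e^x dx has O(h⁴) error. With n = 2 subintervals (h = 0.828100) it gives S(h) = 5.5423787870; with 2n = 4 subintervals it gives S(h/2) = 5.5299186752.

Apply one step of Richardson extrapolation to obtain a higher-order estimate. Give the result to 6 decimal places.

5.529088

Method order is 4; weight 2^4 = 16.
Weighted: 88.4786988032 − 5.5423787870 = 82.9363200162
Divide by 2^4 − 1 = 15.
R = 82.9363200162/15 = 5.5290880011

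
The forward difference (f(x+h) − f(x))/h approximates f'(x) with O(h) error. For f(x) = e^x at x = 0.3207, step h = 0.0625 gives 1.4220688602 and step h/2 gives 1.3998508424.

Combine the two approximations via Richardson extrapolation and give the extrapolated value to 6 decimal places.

Leading term ∝ h^1; use weight 2 = 2^1.
2 × 1.3998508424 − 1.4220688602 = 1.3776328246
1.3776328246 ÷ 1 = 1.3776328246
Shift from A(h/2): −0.0222180178.

1.377633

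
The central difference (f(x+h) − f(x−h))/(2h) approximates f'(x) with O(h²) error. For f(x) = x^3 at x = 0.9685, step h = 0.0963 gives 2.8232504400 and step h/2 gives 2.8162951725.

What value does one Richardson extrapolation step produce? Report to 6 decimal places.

2.813977

r = 2: numerator weight 4, denominator 3.
4·2.8162951725 = 11.2651806900; subtract 2.8232504400 → 8.4419302500
Divide by 2^2 − 1 = 3.
So the Richardson estimate is 2.8139767500.
Gap between inputs: 6.955e-03; correction applied: −0.0023184225.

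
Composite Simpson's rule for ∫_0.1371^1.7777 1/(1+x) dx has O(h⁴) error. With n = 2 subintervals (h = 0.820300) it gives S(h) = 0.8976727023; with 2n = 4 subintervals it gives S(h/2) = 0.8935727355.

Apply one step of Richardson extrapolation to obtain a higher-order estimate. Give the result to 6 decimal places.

r = 4: numerator weight 16, denominator 15.
16×0.8935727355 − 0.8976727023 = 13.3994910657
Divide by 2^4 − 1 = 15.
R = 13.3994910657/15 = 0.8932994044

0.893299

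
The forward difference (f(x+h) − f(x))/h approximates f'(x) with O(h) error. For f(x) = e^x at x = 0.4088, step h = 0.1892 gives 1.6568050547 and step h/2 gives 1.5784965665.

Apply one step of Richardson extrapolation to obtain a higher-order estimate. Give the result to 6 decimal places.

r = 1: numerator weight 2, denominator 1.
2×1.5784965665 = 3.1569931330; subtract 1.6568050547 → 1.5001880783
Divide by 2^1 − 1 = 1.
Extrapolated: 1.5001880783 / 1 = 1.5001880783

1.500188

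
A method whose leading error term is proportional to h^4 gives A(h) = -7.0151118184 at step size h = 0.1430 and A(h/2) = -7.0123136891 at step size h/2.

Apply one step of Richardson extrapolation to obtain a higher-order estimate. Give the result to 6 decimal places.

The method has order 4: 2^4 = 16.
Difference of the inputs: -7.0123136891 − (-7.0151118184) = 0.0027981293
Correction (A(h/2) − A(h))/(16 − 1) = 0.0027981293/15 = 0.0001865420
R = -7.0123136891 + 0.0001865420 = -7.0121271471

-7.012127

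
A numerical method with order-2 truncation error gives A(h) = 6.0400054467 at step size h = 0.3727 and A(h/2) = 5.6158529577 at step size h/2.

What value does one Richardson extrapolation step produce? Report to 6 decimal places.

5.474469

Method order is 2; weight 2^2 = 4.
4*5.6158529577 = 22.4634118308; 22.4634118308 − 6.0400054467 = 16.4234063841
Denominator 4 − 1 = 3.
R = 16.4234063841/3 = 5.4744687947
Gap between inputs: 4.242e-01; correction applied: −0.1413841630.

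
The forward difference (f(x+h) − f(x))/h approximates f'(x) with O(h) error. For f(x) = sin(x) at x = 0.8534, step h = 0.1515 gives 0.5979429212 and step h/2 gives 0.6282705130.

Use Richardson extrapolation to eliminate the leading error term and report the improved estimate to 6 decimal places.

Order 1 gives 2^r = 2 and 2^r − 1 = 1.
Difference of the inputs: 0.6282705130 − 0.5979429212 = 0.0303275918
Correction (A(h/2) − A(h))/(2 − 1) = 0.0303275918/1 = 0.0303275918
R = A(h/2) + (A(h/2) − A(h))/1 = 0.6282705130 + 0.0303275918 = 0.6585981048
Gap between inputs: 3.033e-02; correction applied: +0.0303275918.

0.658598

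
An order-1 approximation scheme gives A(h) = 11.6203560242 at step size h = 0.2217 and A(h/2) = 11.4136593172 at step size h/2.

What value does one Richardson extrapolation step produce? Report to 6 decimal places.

Error is O(h^1); halving h shrinks it by 2^1 = 2.
Top: 2(11.4136593172) − (11.6203560242) = 11.2069626102
Denominator 2 − 1 = 1.
So the Richardson estimate is 11.2069626102.

11.206963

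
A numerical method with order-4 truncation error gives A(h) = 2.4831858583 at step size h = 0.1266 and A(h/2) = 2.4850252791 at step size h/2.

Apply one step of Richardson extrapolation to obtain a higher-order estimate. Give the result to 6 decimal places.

Order 4 gives 2^r = 16 and 2^r − 1 = 15.
A(h/2) − A(h) = 2.4850252791 − 2.4831858583 = 0.0018394208
Correction (A(h/2) − A(h))/(16 − 1) = 0.0018394208/15 = 0.0001226281
R = 2.4850252791 + 0.0001226281 = 2.4851479072
Gap between inputs: 1.839e-03; correction applied: +0.0001226281.

2.485148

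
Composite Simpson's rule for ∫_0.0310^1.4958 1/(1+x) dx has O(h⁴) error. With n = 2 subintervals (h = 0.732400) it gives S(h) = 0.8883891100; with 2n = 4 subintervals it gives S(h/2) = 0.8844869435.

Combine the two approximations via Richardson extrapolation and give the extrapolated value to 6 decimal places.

r = 4: numerator weight 16, denominator 15.
Weighted: 14.1517910960 − 0.8883891100 = 13.2634019860
(16·0.8844869435 − 0.8883891100)/(16 − 1) = 0.8842267991

0.884227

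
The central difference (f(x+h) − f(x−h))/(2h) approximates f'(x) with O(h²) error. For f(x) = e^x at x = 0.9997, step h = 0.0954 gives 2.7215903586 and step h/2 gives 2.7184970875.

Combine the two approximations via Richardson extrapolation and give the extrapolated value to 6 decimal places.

With r = 2 the leading error scales as h^2, so the weight is 2^2 = 4.
A(h/2) − A(h) = 2.7184970875 − 2.7215903586 = -0.0030932711
Correction (A(h/2) − A(h))/(4 − 1) = (-0.0030932711)/3 = -0.0010310904
R = 2.7184970875 − 0.0010310904 = 2.7174659971

2.717466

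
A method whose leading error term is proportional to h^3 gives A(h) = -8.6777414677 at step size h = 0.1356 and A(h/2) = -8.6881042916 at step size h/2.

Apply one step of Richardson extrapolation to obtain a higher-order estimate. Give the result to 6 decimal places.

The method has order 3: 2^3 = 8.
Top: 8(-8.6881042916) − (-8.6777414677) = -60.8270928651
(-60.8270928651) ÷ 7 = -8.6895846950
Shift from A(h/2): −0.0014804034.

-8.689585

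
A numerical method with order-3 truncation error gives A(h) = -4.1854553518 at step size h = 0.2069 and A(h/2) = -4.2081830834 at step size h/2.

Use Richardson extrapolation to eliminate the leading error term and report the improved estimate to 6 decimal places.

-4.211430

Order 3 gives 2^r = 8 and 2^r − 1 = 7.
Top: 8(-4.2081830834) − (-4.1854553518) = -29.4800093154
Extrapolated: (-29.4800093154) / 7 = -4.2114299022
Correction |R − A(h/2)| = 3.247e-03; gap |A(h/2) − A(h)| = 2.273e-02.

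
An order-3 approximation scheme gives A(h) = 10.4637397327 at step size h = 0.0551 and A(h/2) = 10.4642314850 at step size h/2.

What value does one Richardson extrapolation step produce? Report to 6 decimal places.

Method order is 3; weight 2^3 = 8.
Numerator 8*A(h/2) − A(h) = 8*10.4642314850 − 10.4637397327 = 73.2501121473
Denominator 8 − 1 = 7.
Result: 10.4643017353

10.464302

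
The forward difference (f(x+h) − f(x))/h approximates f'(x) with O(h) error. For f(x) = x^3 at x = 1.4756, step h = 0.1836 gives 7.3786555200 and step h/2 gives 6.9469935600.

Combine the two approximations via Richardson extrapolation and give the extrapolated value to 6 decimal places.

6.515332

With r = 1 the leading error scales as h^1, so the weight is 2^1 = 2.
Difference of the inputs: 6.9469935600 − 7.3786555200 = -0.4316619600
Divide by 2^1 − 1 = 1: (-0.4316619600)/1 = -0.4316619600
R = 6.9469935600 − 0.4316619600 = 6.5153316000
Correction |R − A(h/2)| = 4.317e-01; gap |A(h/2) − A(h)| = 4.317e-01.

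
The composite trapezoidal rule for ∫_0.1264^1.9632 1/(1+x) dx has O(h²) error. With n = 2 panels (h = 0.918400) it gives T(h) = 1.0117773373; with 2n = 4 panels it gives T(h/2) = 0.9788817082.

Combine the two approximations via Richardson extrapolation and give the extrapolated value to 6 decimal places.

Order 2 gives 2^r = 4 and 2^r − 1 = 3.
4·0.9788817082 = 3.9155268328; 3.9155268328 − 1.0117773373 = 2.9037494955
Divide by 2^2 − 1 = 3.
So the Richardson estimate is 0.9679164985.
Shift from A(h/2): −0.0109652097.

0.967916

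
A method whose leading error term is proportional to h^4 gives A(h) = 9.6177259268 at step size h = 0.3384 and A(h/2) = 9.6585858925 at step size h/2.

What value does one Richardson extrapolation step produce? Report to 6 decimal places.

9.661310

r = 4: numerator weight 16, denominator 15.
Difference of the inputs: 9.6585858925 − 9.6177259268 = 0.0408599657
Correction (A(h/2) − A(h))/(16 − 1) = 0.0408599657/15 = 0.0027239977
R = A(h/2) + (A(h/2) − A(h))/15 = 9.6585858925 + 0.0027239977 = 9.6613098902
Gap between inputs: 4.086e-02; correction applied: +0.0027239977.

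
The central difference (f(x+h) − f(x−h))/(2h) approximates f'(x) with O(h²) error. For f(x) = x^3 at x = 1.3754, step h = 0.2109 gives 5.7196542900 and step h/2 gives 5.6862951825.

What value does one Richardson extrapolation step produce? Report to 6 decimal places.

5.675175

Method order is 2; weight 2^2 = 4.
Top: 4(5.6862951825) − (5.7196542900) = 17.0255264400
(4·5.6862951825 − 5.7196542900)/(4 − 1) = 5.6751754800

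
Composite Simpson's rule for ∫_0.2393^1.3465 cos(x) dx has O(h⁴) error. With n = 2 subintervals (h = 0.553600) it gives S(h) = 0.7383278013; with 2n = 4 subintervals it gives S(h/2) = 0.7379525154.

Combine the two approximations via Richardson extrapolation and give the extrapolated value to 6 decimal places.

0.737927

With r = 4 the leading error scales as h^4, so the weight is 2^4 = 16.
16×0.7379525154 = 11.8072402464; 11.8072402464 − 0.7383278013 = 11.0689124451
11.0689124451 ÷ 15 = 0.7379274963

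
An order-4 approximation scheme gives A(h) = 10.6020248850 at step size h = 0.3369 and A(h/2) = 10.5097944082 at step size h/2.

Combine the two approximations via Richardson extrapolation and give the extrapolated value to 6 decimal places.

Leading term ∝ h^4; use weight 16 = 2^4.
A(h/2) − A(h) = 10.5097944082 − 10.6020248850 = -0.0922304768
Correction (A(h/2) − A(h))/(16 − 1) = (-0.0922304768)/15 = -0.0061486985
R = A(h/2) + (A(h/2) − A(h))/15 = 10.5097944082 − 0.0061486985 = 10.5036457097

10.503646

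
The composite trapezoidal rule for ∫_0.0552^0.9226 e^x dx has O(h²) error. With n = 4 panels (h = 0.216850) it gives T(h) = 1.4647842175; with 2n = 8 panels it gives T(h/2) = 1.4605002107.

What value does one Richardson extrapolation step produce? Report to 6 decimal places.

1.459072

r = 2: numerator weight 4, denominator 3.
A(h/2) − A(h) = 1.4605002107 − 1.4647842175 = -0.0042840068
Divide by 2^2 − 1 = 3: (-0.0042840068)/3 = -0.0014280023
R = 1.4605002107 − 0.0014280023 = 1.4590722084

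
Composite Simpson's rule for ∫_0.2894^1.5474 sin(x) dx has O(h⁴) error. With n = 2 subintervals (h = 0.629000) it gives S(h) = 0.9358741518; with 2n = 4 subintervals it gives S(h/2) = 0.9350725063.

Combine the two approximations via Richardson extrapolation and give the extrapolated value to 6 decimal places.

0.935019

Leading term ∝ h^4; use weight 16 = 2^4.
16×0.9350725063 − 0.9358741518 = 14.0252859490
Denominator 16 − 1 = 15.
So the Richardson estimate is 0.9350190633.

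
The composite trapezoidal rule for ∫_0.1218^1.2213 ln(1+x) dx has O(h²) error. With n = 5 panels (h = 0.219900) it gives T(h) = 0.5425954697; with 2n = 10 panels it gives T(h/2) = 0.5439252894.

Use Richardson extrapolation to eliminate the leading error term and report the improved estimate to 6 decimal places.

Leading term ∝ h^2; use weight 4 = 2^2.
4 × 0.5439252894 − 0.5425954697 = 1.6331056879
Divide by 2^2 − 1 = 3.
(4 × 0.5439252894 − 0.5425954697)/(4 − 1) = 0.5443685626
Gap between inputs: 1.330e-03; correction applied: +0.0004432732.

0.544369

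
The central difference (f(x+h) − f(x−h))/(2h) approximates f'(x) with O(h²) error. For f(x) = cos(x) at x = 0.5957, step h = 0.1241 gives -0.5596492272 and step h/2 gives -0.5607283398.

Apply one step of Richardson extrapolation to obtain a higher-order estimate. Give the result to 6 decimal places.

r = 2: numerator weight 4, denominator 3.
4·(-0.5607283398) − (-0.5596492272) = -1.6832641320
Denominator 4 − 1 = 3.
(4·(-0.5607283398) − (-0.5596492272))/(4 − 1) = -0.5610880440

-0.561088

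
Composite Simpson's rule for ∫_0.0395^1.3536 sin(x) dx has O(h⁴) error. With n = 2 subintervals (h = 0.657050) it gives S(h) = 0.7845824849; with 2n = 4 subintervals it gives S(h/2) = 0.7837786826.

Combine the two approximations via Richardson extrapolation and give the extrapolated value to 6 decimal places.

0.783725

The method has order 4: 2^4 = 16.
16×0.7837786826 = 12.5404589216; 12.5404589216 − 0.7845824849 = 11.7558764367
Extrapolated: 11.7558764367 / 15 = 0.7837250958
Correction |R − A(h/2)| = 5.359e-05; gap |A(h/2) − A(h)| = 8.038e-04.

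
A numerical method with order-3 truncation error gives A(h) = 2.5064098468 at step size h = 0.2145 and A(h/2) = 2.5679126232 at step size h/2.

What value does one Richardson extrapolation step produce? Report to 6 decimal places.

2.576699

The method has order 3: 2^3 = 8.
Weighted: 20.5433009856 − 2.5064098468 = 18.0368911388
Divide by 2^3 − 1 = 7.
Result: 2.5766987341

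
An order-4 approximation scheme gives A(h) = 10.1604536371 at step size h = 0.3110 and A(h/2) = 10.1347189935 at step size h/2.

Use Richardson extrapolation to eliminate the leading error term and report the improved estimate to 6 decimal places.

10.133003

Order 4 gives 2^r = 16 and 2^r − 1 = 15.
Difference of the inputs: 10.1347189935 − 10.1604536371 = -0.0257346436
Divide by 2^4 − 1 = 15: (-0.0257346436)/15 = -0.0017156429
R = A(h/2) + (A(h/2) − A(h))/15 = 10.1347189935 − 0.0017156429 = 10.1330033506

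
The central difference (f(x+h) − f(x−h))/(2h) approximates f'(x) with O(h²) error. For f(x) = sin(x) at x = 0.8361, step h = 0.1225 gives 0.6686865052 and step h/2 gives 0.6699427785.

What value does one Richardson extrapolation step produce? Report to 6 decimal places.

r = 2: numerator weight 4, denominator 3.
4*0.6699427785 − 0.6686865052 = 2.0110846088
Extrapolated: 2.0110846088 / 3 = 0.6703615363
Correction |R − A(h/2)| = 4.188e-04; gap |A(h/2) − A(h)| = 1.256e-03.

0.670362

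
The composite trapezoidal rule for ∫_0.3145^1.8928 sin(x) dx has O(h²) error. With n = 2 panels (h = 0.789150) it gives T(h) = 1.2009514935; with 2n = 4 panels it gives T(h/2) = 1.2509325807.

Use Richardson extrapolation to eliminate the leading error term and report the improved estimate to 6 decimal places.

1.267593

r = 2, so 2^r = 4.
4 × 1.2509325807 = 5.0037303228; 5.0037303228 − 1.2009514935 = 3.8027788293
3.8027788293 ÷ 3 = 1.2675929431
Gap between inputs: 4.998e-02; correction applied: +0.0166603624.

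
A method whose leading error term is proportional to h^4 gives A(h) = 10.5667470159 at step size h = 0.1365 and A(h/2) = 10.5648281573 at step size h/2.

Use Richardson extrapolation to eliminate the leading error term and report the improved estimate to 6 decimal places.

r = 4: numerator weight 16, denominator 15.
16×10.5648281573 = 169.0372505168; 169.0372505168 − 10.5667470159 = 158.4705035009
158.4705035009 ÷ 15 = 10.5647002334
Correction |R − A(h/2)| = 1.279e-04; gap |A(h/2) − A(h)| = 1.919e-03.

10.564700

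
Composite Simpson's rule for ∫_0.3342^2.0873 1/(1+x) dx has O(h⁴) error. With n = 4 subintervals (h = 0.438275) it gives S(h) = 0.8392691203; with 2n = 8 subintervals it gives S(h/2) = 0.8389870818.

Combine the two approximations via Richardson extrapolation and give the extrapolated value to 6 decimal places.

Leading term ∝ h^4; use weight 16 = 2^4.
16×0.8389870818 = 13.4237933088; 13.4237933088 − 0.8392691203 = 12.5845241885
R = 12.5845241885/15 = 0.8389682792
Gap between inputs: 2.820e-04; correction applied: −0.0000188026.

0.838968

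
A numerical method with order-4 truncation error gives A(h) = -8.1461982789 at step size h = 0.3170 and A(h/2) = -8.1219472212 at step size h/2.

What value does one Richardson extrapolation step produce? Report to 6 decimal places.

-8.120330

With r = 4 the leading error scales as h^4, so the weight is 2^4 = 16.
Top: 16(-8.1219472212) − (-8.1461982789) = -121.8049572603
Extrapolated: (-121.8049572603) / 15 = -8.1203304840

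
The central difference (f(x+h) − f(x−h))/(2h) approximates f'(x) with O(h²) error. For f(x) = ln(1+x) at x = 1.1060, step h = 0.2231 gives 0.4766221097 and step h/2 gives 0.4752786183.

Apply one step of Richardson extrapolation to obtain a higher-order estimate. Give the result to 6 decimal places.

Method order is 2; weight 2^2 = 4.
Numerator 4*A(h/2) − A(h) = 4*0.4752786183 − 0.4766221097 = 1.4244923635
Extrapolated: 1.4244923635 / 3 = 0.4748307878
Gap between inputs: 1.343e-03; correction applied: −0.0004478305.

0.474831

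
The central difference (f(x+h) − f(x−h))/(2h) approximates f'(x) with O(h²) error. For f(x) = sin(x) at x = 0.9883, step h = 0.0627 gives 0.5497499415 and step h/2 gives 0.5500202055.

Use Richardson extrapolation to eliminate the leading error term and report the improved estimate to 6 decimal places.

Method order is 2; weight 2^2 = 4.
Weighted: 2.2000808220 − 0.5497499415 = 1.6503308805
Divide by 2^2 − 1 = 3.
1.6503308805 ÷ 3 = 0.5501102935

0.550110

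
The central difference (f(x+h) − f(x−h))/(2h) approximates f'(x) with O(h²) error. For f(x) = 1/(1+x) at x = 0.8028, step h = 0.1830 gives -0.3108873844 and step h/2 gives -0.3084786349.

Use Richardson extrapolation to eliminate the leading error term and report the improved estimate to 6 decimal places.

Error is O(h^2); halving h shrinks it by 2^2 = 4.
4·(-0.3084786349) = -1.2339145396; (-1.2339145396) − (-0.3108873844) = -0.9230271552
Denominator 4 − 1 = 3.
Result: -0.3076757184

-0.307676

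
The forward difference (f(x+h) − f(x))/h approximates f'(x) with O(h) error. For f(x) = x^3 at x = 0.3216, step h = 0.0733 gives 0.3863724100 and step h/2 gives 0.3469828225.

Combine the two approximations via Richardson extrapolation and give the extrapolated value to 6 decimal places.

0.307593

Leading term ∝ h^1; use weight 2 = 2^1.
2^1·A(h/2) = 0.6939656450; minus A(h) gives 0.3075932350.
Denominator 2 − 1 = 1.
(2·0.3469828225 − 0.3863724100)/(2 − 1) = 0.3075932350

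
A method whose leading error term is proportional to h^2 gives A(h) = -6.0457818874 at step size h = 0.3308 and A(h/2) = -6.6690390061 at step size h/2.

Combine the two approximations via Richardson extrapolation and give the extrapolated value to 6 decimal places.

Order 2 gives 2^r = 4 and 2^r − 1 = 3.
2^2·A(h/2) = -26.6761560244; minus A(h) gives -20.6303741370.
Denominator 4 − 1 = 3.
Result: -6.8767913790
Shift from A(h/2): −0.2077523729.

-6.876791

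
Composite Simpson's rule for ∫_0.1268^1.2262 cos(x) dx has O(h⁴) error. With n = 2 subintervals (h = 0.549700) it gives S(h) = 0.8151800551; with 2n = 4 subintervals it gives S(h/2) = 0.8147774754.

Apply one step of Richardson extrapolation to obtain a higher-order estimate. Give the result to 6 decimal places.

0.814751

With r = 4 the leading error scales as h^4, so the weight is 2^4 = 16.
2^4 × A(h/2) = 13.0364396064; minus A(h) gives 12.2212595513.
Extrapolated: 12.2212595513 / 15 = 0.8147506368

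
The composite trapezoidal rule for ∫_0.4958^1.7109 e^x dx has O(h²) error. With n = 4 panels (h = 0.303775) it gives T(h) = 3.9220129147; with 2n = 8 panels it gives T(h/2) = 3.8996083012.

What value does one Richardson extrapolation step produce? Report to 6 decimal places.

The method has order 2: 2^2 = 4.
Numerator 4·A(h/2) − A(h) = 4·3.8996083012 − 3.9220129147 = 11.6764202901
Extrapolated: 11.6764202901 / 3 = 3.8921400967

3.892140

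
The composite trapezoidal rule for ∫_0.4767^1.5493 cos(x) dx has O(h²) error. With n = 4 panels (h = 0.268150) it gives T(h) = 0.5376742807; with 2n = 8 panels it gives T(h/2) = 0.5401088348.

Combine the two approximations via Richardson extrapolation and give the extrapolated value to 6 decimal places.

0.540920

Order 2 gives 2^r = 4 and 2^r − 1 = 3.
4 × 0.5401088348 − 0.5376742807 = 1.6227610585
Divide by 2^2 − 1 = 3.
R = 1.6227610585/3 = 0.5409203528
Gap between inputs: 2.435e-03; correction applied: +0.0008115180.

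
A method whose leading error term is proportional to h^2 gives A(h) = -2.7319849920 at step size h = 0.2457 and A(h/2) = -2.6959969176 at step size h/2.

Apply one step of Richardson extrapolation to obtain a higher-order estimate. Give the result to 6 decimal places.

-2.684001

Method order is 2; weight 2^2 = 4.
2^2·A(h/2) = -10.7839876704; minus A(h) gives -8.0520026784.
(-8.0520026784) ÷ 3 = -2.6840008928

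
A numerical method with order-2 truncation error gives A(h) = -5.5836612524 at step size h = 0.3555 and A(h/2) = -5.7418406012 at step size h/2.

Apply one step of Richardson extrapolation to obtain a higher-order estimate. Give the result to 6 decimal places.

-5.794567

Leading term ∝ h^2; use weight 4 = 2^2.
Weighted: (-22.9673624048) − (-5.5836612524) = -17.3837011524
Denominator 4 − 1 = 3.
(-17.3837011524) ÷ 3 = -5.7945670508
Shift from A(h/2): −0.0527264496.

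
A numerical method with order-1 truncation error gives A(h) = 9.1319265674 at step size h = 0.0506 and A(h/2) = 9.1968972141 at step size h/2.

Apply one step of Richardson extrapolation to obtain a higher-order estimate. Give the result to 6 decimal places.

9.261868

Order 1 gives 2^r = 2 and 2^r − 1 = 1.
Top: 2(9.1968972141) − (9.1319265674) = 9.2618678608
Denominator 2 − 1 = 1.
Result: 9.2618678608
Correction |R − A(h/2)| = 6.497e-02; gap |A(h/2) − A(h)| = 6.497e-02.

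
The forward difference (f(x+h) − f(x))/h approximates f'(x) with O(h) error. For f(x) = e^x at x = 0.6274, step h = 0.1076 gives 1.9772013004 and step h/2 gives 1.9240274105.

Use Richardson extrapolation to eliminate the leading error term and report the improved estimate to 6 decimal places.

1.870854

With r = 1 the leading error scales as h^1, so the weight is 2^1 = 2.
2*1.9240274105 = 3.8480548210; 3.8480548210 − 1.9772013004 = 1.8708535206
Divide by 2^1 − 1 = 1.
1.8708535206 ÷ 1 = 1.8708535206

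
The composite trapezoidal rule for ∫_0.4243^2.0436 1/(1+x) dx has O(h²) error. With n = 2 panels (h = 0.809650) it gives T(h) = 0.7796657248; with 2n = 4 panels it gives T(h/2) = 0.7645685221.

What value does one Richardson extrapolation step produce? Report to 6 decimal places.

The method has order 2: 2^2 = 4.
2^2·A(h/2) = 3.0582740884; minus A(h) gives 2.2786083636.
Extrapolated: 2.2786083636 / 3 = 0.7595361212
Correction |R − A(h/2)| = 5.032e-03; gap |A(h/2) − A(h)| = 1.510e-02.

0.759536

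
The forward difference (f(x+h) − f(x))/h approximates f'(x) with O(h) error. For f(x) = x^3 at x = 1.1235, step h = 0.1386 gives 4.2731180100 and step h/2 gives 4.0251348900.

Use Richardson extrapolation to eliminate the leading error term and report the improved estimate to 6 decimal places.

3.777152

The method has order 1: 2^1 = 2.
Weighted: 8.0502697800 − 4.2731180100 = 3.7771517700
Denominator 2 − 1 = 1.
(2·4.0251348900 − 4.2731180100)/(2 − 1) = 3.7771517700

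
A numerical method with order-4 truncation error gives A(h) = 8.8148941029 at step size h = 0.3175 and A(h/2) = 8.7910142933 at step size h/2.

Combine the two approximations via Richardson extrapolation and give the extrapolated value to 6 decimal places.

r = 4: numerator weight 16, denominator 15.
16×8.7910142933 = 140.6562286928; 140.6562286928 − 8.8148941029 = 131.8413345899
(16×8.7910142933 − 8.8148941029)/(16 − 1) = 8.7894223060
Shift from A(h/2): −0.0015919873.

8.789422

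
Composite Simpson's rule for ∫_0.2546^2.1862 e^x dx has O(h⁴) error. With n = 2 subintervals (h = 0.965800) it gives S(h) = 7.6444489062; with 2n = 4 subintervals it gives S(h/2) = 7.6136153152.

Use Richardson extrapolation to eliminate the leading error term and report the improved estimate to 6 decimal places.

With r = 4 the leading error scales as h^4, so the weight is 2^4 = 16.
16×7.6136153152 = 121.8178450432; 121.8178450432 − 7.6444489062 = 114.1733961370
Denominator 16 − 1 = 15.
So the Richardson estimate is 7.6115597425.

7.611560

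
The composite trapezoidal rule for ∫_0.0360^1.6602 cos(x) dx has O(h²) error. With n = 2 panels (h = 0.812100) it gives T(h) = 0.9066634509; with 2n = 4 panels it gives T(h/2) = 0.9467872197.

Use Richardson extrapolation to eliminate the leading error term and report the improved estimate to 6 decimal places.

The method has order 2: 2^2 = 4.
4 × 0.9467872197 = 3.7871488788; subtract 0.9066634509 → 2.8804854279
(4 × 0.9467872197 − 0.9066634509)/(4 − 1) = 0.9601618093
Shift from A(h/2): +0.0133745896.

0.960162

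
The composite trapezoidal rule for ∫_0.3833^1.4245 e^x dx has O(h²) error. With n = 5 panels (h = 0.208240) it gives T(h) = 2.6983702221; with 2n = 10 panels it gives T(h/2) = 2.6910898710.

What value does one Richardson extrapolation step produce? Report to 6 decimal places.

2.688663

Order 2 gives 2^r = 4 and 2^r − 1 = 3.
Weighted: 10.7643594840 − 2.6983702221 = 8.0659892619
Extrapolated: 8.0659892619 / 3 = 2.6886630873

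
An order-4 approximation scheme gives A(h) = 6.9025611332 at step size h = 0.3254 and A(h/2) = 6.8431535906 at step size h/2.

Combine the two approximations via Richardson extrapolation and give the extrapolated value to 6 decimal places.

6.839193

r = 4: numerator weight 16, denominator 15.
Top: 16(6.8431535906) − (6.9025611332) = 102.5878963164
Denominator 16 − 1 = 15.
So the Richardson estimate is 6.8391930878.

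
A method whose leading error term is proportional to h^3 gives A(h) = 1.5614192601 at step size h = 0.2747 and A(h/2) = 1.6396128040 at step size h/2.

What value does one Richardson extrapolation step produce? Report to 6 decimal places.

r = 3, so 2^r = 8.
2^3×A(h/2) = 13.1169024320; minus A(h) gives 11.5554831719.
Denominator 8 − 1 = 7.
So the Richardson estimate is 1.6507833103.

1.650783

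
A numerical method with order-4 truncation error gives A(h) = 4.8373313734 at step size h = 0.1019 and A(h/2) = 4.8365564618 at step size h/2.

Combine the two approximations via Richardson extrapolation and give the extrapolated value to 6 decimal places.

r = 4: numerator weight 16, denominator 15.
Weighted: 77.3849033888 − 4.8373313734 = 72.5475720154
Extrapolated: 72.5475720154 / 15 = 4.8365048010

4.836505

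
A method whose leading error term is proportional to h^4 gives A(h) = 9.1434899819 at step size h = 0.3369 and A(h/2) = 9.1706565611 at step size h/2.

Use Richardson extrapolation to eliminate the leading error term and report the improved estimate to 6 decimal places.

9.172468

Leading term ∝ h^4; use weight 16 = 2^4.
Numerator 16 × A(h/2) − A(h) = 16 × 9.1706565611 − 9.1434899819 = 137.5870149957
137.5870149957 ÷ 15 = 9.1724676664
Correction |R − A(h/2)| = 1.811e-03; gap |A(h/2) − A(h)| = 2.717e-02.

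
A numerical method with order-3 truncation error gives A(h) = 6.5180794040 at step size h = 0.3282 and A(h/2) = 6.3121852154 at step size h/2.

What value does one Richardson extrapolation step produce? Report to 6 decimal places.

6.282772

Error is O(h^3); halving h shrinks it by 2^3 = 8.
8·6.3121852154 − 6.5180794040 = 43.9794023192
Denominator 8 − 1 = 7.
43.9794023192 ÷ 7 = 6.2827717599
Correction |R − A(h/2)| = 2.941e-02; gap |A(h/2) − A(h)| = 2.059e-01.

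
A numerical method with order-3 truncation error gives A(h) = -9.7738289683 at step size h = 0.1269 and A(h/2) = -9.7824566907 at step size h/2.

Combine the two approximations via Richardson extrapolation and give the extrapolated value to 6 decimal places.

-9.783689

Leading term ∝ h^3; use weight 8 = 2^3.
8 × (-9.7824566907) = -78.2596535256; subtract (-9.7738289683) → -68.4858245573
Denominator 8 − 1 = 7.
Result: -9.7836892225
Gap between inputs: 8.628e-03; correction applied: −0.0012325318.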